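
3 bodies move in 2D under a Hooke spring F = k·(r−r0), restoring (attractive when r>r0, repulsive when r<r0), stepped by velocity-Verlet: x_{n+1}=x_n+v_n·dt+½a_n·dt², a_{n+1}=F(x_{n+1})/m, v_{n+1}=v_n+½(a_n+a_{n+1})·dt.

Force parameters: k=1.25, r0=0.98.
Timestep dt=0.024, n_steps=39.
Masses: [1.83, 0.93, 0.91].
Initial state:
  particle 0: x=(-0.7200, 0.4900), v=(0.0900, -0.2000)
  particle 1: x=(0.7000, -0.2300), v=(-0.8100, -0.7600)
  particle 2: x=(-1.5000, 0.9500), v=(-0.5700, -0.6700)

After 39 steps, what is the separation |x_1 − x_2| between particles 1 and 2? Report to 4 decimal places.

0.8120

step 0: x0=(-0.7200, 0.4900) x1=(0.7000, -0.2300) x2=(-1.5000, 0.9500)
step 1: x0=(-0.7177, 0.4851) x1=(0.6798, -0.2479) x2=(-1.5132, 0.9337)
step 2: x0=(-0.7152, 0.4802) x1=(0.6582, -0.2649) x2=(-1.5253, 0.9168)
step 3: x0=(-0.7125, 0.4750) x1=(0.6352, -0.2813) x2=(-1.5365, 0.8993)
step 4: x0=(-0.7095, 0.4698) x1=(0.6108, -0.2968) x2=(-1.5467, 0.8814)
step 5: x0=(-0.7064, 0.4645) x1=(0.5850, -0.3116) x2=(-1.5559, 0.8628)
step 6: x0=(-0.7030, 0.4590) x1=(0.5578, -0.3256) x2=(-1.5640, 0.8438)
step 7: x0=(-0.6995, 0.4535) x1=(0.5294, -0.3389) x2=(-1.5713, 0.8242)
step 8: x0=(-0.6958, 0.4478) x1=(0.4997, -0.3515) x2=(-1.5775, 0.8040)
step 9: x0=(-0.6920, 0.4420) x1=(0.4687, -0.3633) x2=(-1.5828, 0.7834)
step 10: x0=(-0.6880, 0.4361) x1=(0.4365, -0.3744) x2=(-1.5872, 0.7622)
step 11: x0=(-0.6838, 0.4302) x1=(0.4032, -0.3849) x2=(-1.5907, 0.7405)
step 12: x0=(-0.6796, 0.4241) x1=(0.3688, -0.3946) x2=(-1.5933, 0.7183)
step 13: x0=(-0.6752, 0.4180) x1=(0.3333, -0.4037) x2=(-1.5950, 0.6956)
step 14: x0=(-0.6707, 0.4117) x1=(0.2967, -0.4122) x2=(-1.5959, 0.6724)
step 15: x0=(-0.6661, 0.4054) x1=(0.2592, -0.4201) x2=(-1.5960, 0.6487)
step 16: x0=(-0.6614, 0.3990) x1=(0.2207, -0.4273) x2=(-1.5953, 0.6246)
step 17: x0=(-0.6567, 0.3926) x1=(0.1814, -0.4341) x2=(-1.5938, 0.6001)
step 18: x0=(-0.6519, 0.3861) x1=(0.1413, -0.4403) x2=(-1.5917, 0.5751)
step 19: x0=(-0.6470, 0.3795) x1=(0.1003, -0.4460) x2=(-1.5888, 0.5498)
step 20: x0=(-0.6421, 0.3729) x1=(0.0587, -0.4512) x2=(-1.5853, 0.5240)
step 21: x0=(-0.6372, 0.3663) x1=(0.0164, -0.4560) x2=(-1.5812, 0.4978)
step 22: x0=(-0.6322, 0.3597) x1=(-0.0266, -0.4604) x2=(-1.5765, 0.4714)
step 23: x0=(-0.6272, 0.3530) x1=(-0.0701, -0.4645) x2=(-1.5712, 0.4445)
step 24: x0=(-0.6222, 0.3464) x1=(-0.1141, -0.4682) x2=(-1.5655, 0.4174)
step 25: x0=(-0.6172, 0.3397) x1=(-0.1586, -0.4717) x2=(-1.5593, 0.3899)
step 26: x0=(-0.6122, 0.3331) x1=(-0.2035, -0.4750) x2=(-1.5527, 0.3622)
step 27: x0=(-0.6072, 0.3264) x1=(-0.2488, -0.4780) x2=(-1.5457, 0.3343)
step 28: x0=(-0.6022, 0.3199) x1=(-0.2945, -0.4809) x2=(-1.5384, 0.3061)
step 29: x0=(-0.5971, 0.3133) x1=(-0.3404, -0.4836) x2=(-1.5307, 0.2777)
step 30: x0=(-0.5921, 0.3068) x1=(-0.3865, -0.4863) x2=(-1.5228, 0.2491)
step 31: x0=(-0.5871, 0.3004) x1=(-0.4329, -0.4890) x2=(-1.5148, 0.2203)
step 32: x0=(-0.5821, 0.2941) x1=(-0.4794, -0.4916) x2=(-1.5065, 0.1914)
step 33: x0=(-0.5770, 0.2878) x1=(-0.5261, -0.4943) x2=(-1.4981, 0.1624)
step 34: x0=(-0.5720, 0.2816) x1=(-0.5729, -0.4971) x2=(-1.4897, 0.1333)
step 35: x0=(-0.5669, 0.2755) x1=(-0.6198, -0.4999) x2=(-1.4811, 0.1042)
step 36: x0=(-0.5618, 0.2695) x1=(-0.6668, -0.5029) x2=(-1.4726, 0.0750)
step 37: x0=(-0.5567, 0.2635) x1=(-0.7137, -0.5061) x2=(-1.4641, 0.0457)
step 38: x0=(-0.5515, 0.2577) x1=(-0.7607, -0.5094) x2=(-1.4557, 0.0165)
step 39: x0=(-0.5463, 0.2519) x1=(-0.8077, -0.5128) x2=(-1.4474, -0.0126)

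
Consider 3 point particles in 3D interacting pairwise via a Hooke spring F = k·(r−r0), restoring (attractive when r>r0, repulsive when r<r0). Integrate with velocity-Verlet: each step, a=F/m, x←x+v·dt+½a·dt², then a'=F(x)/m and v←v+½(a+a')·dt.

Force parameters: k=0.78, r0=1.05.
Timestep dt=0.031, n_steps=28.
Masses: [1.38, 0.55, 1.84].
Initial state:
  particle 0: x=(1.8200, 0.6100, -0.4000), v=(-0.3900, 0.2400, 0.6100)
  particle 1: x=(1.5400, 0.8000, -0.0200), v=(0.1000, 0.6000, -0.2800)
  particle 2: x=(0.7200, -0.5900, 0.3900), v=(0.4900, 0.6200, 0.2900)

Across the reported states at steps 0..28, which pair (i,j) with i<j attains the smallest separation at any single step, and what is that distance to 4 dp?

step 0: x0=(1.8200, 0.6100, -0.4000) x1=(1.5400, 0.8000, -0.0200) x2=(0.7200, -0.5900, 0.3900)
step 1: x0=(1.8079, 0.6172, -0.3811) x1=(1.5427, 0.8184, -0.0283) x2=(0.7353, -0.5706, 0.3989)
step 2: x0=(1.7957, 0.6241, -0.3623) x1=(1.5446, 0.8364, -0.0358) x2=(0.7510, -0.5507, 0.4076)
step 3: x0=(1.7834, 0.6306, -0.3435) x1=(1.5456, 0.8541, -0.0426) x2=(0.7669, -0.5305, 0.4161)
step 4: x0=(1.7711, 0.6366, -0.3248) x1=(1.5458, 0.8715, -0.0485) x2=(0.7831, -0.5099, 0.4244)
step 5: x0=(1.7588, 0.6422, -0.3061) x1=(1.5452, 0.8887, -0.0537) x2=(0.7996, -0.4889, 0.4325)
step 6: x0=(1.7464, 0.6474, -0.2875) x1=(1.5437, 0.9057, -0.0581) x2=(0.8163, -0.4675, 0.4405)
step 7: x0=(1.7341, 0.6522, -0.2690) x1=(1.5415, 0.9227, -0.0617) x2=(0.8333, -0.4458, 0.4483)
step 8: x0=(1.7218, 0.6565, -0.2505) x1=(1.5385, 0.9396, -0.0647) x2=(0.8505, -0.4237, 0.4559)
step 9: x0=(1.7095, 0.6603, -0.2321) x1=(1.5347, 0.9565, -0.0669) x2=(0.8679, -0.4013, 0.4633)
step 10: x0=(1.6972, 0.6637, -0.2137) x1=(1.5302, 0.9735, -0.0685) x2=(0.8855, -0.3785, 0.4706)
step 11: x0=(1.6849, 0.6666, -0.1954) x1=(1.5250, 0.9906, -0.0695) x2=(0.9033, -0.3555, 0.4777)
step 12: x0=(1.6727, 0.6691, -0.1770) x1=(1.5191, 1.0078, -0.0700) x2=(0.9213, -0.3321, 0.4846)
step 13: x0=(1.6605, 0.6711, -0.1587) x1=(1.5126, 1.0253, -0.0699) x2=(0.9394, -0.3085, 0.4915)
step 14: x0=(1.6484, 0.6726, -0.1404) x1=(1.5055, 1.0429, -0.0694) x2=(0.9577, -0.2845, 0.4981)
step 15: x0=(1.6363, 0.6737, -0.1220) x1=(1.4979, 1.0608, -0.0685) x2=(0.9761, -0.2604, 0.5047)
step 16: x0=(1.6242, 0.6744, -0.1036) x1=(1.4897, 1.0790, -0.0673) x2=(0.9946, -0.2360, 0.5111)
step 17: x0=(1.6122, 0.6747, -0.0852) x1=(1.4811, 1.0973, -0.0657) x2=(1.0133, -0.2113, 0.5174)
step 18: x0=(1.6003, 0.6746, -0.0668) x1=(1.4720, 1.1160, -0.0639) x2=(1.0320, -0.1865, 0.5236)
step 19: x0=(1.5884, 0.6742, -0.0484) x1=(1.4625, 1.1348, -0.0618) x2=(1.0508, -0.1614, 0.5297)
step 20: x0=(1.5765, 0.6734, -0.0299) x1=(1.4527, 1.1540, -0.0595) x2=(1.0697, -0.1362, 0.5357)
step 21: x0=(1.5648, 0.6723, -0.0113) x1=(1.4425, 1.1733, -0.0570) x2=(1.0886, -0.1107, 0.5417)
step 22: x0=(1.5530, 0.6709, 0.0072) x1=(1.4320, 1.1928, -0.0543) x2=(1.1076, -0.0852, 0.5475)
step 23: x0=(1.5414, 0.6692, 0.0258) x1=(1.4213, 1.2126, -0.0515) x2=(1.1266, -0.0595, 0.5533)
step 24: x0=(1.5298, 0.6673, 0.0445) x1=(1.4103, 1.2325, -0.0486) x2=(1.1456, -0.0337, 0.5591)
step 25: x0=(1.5183, 0.6653, 0.0631) x1=(1.3990, 1.2525, -0.0455) x2=(1.1647, -0.0077, 0.5648)
step 26: x0=(1.5069, 0.6630, 0.0817) x1=(1.3876, 1.2727, -0.0424) x2=(1.1837, 0.0183, 0.5704)
step 27: x0=(1.4955, 0.6606, 0.1003) x1=(1.3760, 1.2931, -0.0391) x2=(1.2027, 0.0444, 0.5761)
step 28: x0=(1.4842, 0.6581, 0.1189) x1=(1.3642, 1.3134, -0.0357) x2=(1.2218, 0.0706, 0.5817)

pair (0,1), distance 0.3807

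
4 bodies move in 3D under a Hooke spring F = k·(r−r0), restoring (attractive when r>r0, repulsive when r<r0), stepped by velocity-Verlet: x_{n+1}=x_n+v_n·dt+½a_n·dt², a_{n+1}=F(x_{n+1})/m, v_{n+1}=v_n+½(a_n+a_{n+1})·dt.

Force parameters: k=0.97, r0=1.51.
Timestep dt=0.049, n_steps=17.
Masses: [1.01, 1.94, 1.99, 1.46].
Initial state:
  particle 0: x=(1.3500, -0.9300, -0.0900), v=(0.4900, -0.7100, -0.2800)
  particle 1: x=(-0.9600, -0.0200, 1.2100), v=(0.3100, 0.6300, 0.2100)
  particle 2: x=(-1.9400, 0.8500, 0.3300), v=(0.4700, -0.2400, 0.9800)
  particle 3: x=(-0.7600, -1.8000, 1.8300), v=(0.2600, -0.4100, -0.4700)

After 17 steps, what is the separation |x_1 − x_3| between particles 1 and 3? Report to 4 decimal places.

1.9871

step 0: x0=(1.3500, -0.9300, -0.0900) x1=(-0.9600, -0.0200, 1.2100) x2=(-1.9400, 0.8500, 0.3300) x3=(-0.7600, -1.8000, 1.8300)
step 1: x0=(1.3693, -0.9636, -0.1016) x1=(-0.9442, 0.0104, 1.2200) x2=(-1.9154, 0.8368, 0.3784) x3=(-0.7470, -1.8183, 1.8055)
step 2: x0=(1.3792, -0.9946, -0.1090) x1=(-0.9270, 0.0398, 1.2294) x2=(-1.8878, 0.8206, 0.4273) x3=(-0.7333, -1.8331, 1.7780)
step 3: x0=(1.3796, -1.0229, -0.1121) x1=(-0.9085, 0.0681, 1.2382) x2=(-1.8572, 0.8015, 0.4767) x3=(-0.7191, -1.8443, 1.7478)
step 4: x0=(1.3708, -1.0484, -0.1108) x1=(-0.8885, 0.0952, 1.2464) x2=(-1.8237, 0.7796, 0.5263) x3=(-0.7043, -1.8519, 1.7148)
step 5: x0=(1.3528, -1.0710, -0.1051) x1=(-0.8670, 0.1209, 1.2541) x2=(-1.7874, 0.7550, 0.5762) x3=(-0.6888, -1.8560, 1.6794)
step 6: x0=(1.3259, -1.0907, -0.0952) x1=(-0.8441, 0.1452, 1.2613) x2=(-1.7485, 0.7276, 0.6261) x3=(-0.6729, -1.8566, 1.6415)
step 7: x0=(1.2904, -1.1074, -0.0809) x1=(-0.8197, 0.1681, 1.2680) x2=(-1.7070, 0.6977, 0.6759) x3=(-0.6563, -1.8538, 1.6014)
step 8: x0=(1.2468, -1.1211, -0.0626) x1=(-0.7937, 0.1894, 1.2742) x2=(-1.6632, 0.6652, 0.7256) x3=(-0.6394, -1.8476, 1.5593)
step 9: x0=(1.1953, -1.1317, -0.0402) x1=(-0.7663, 0.2092, 1.2800) x2=(-1.6173, 0.6304, 0.7750) x3=(-0.6219, -1.8382, 1.5154)
step 10: x0=(1.1366, -1.1394, -0.0140) x1=(-0.7373, 0.2274, 1.2855) x2=(-1.5694, 0.5933, 0.8240) x3=(-0.6042, -1.8257, 1.4699)
step 11: x0=(1.0711, -1.1441, 0.0158) x1=(-0.7069, 0.2440, 1.2906) x2=(-1.5197, 0.5541, 0.8725) x3=(-0.5861, -1.8103, 1.4229)
step 12: x0=(0.9995, -1.1459, 0.0490) x1=(-0.6749, 0.2591, 1.2953) x2=(-1.4686, 0.5129, 0.9205) x3=(-0.5678, -1.7920, 1.3748)
step 13: x0=(0.9223, -1.1449, 0.0852) x1=(-0.6415, 0.2726, 1.2998) x2=(-1.4161, 0.4698, 0.9679) x3=(-0.5494, -1.7711, 1.3258)
step 14: x0=(0.8403, -1.1412, 0.1242) x1=(-0.6067, 0.2847, 1.3041) x2=(-1.3625, 0.4249, 1.0147) x3=(-0.5310, -1.7477, 1.2760)
step 15: x0=(0.7540, -1.1348, 0.1658) x1=(-0.5705, 0.2953, 1.3081) x2=(-1.3082, 0.3784, 1.0608) x3=(-0.5126, -1.7220, 1.2257)
step 16: x0=(0.6642, -1.1261, 0.2094) x1=(-0.5329, 0.3047, 1.3119) x2=(-1.2532, 0.3304, 1.1062) x3=(-0.4944, -1.6944, 1.1751)
step 17: x0=(0.5716, -1.1150, 0.2548) x1=(-0.4940, 0.3130, 1.3156) x2=(-1.1980, 0.2811, 1.1510) x3=(-0.4764, -1.6648, 1.1244)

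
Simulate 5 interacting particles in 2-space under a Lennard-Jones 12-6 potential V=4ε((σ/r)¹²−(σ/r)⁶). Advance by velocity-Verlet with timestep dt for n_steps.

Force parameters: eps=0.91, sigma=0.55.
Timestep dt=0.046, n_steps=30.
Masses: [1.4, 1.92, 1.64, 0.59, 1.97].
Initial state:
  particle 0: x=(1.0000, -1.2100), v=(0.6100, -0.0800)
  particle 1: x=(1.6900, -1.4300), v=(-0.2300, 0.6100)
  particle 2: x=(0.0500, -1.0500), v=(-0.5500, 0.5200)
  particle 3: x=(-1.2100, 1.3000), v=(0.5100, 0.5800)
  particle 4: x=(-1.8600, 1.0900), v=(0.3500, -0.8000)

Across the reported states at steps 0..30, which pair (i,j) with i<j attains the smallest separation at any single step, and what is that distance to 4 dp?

step 0: x0=(1.0000, -1.2100) x1=(1.6900, -1.4300) x2=(0.0500, -1.0500) x3=(-1.2100, 1.3000) x4=(-1.8600, 1.0900)
step 1: x0=(1.0301, -1.2144) x1=(1.6775, -1.4013) x2=(0.0252, -1.0262) x3=(-1.1933, 1.3245) x4=(-1.8419, 1.0539)
step 2: x0=(1.0651, -1.2203) x1=(1.6609, -1.3715) x2=(0.0010, -1.0024) x3=(-1.1894, 1.3437) x4=(-1.8199, 1.0193)
step 3: x0=(1.0990, -1.2260) x1=(1.6448, -1.3417) x2=(-0.0228, -0.9788) x3=(-1.1975, 1.3566) x4=(-1.7944, 0.9866)
step 4: x0=(1.0882, -1.2221) x1=(1.6610, -1.3189) x2=(-0.0462, -0.9552) x3=(-1.2175, 1.3622) x4=(-1.7653, 0.9561)
step 5: x0=(1.0593, -1.2152) x1=(1.6901, -1.2982) x2=(-0.0694, -0.9317) x3=(-1.2488, 1.3594) x4=(-1.7327, 0.9281)
step 6: x0=(1.0337, -1.2087) x1=(1.7166, -1.2771) x2=(-0.0923, -0.9083) x3=(-1.2887, 1.3490) x4=(-1.6977, 0.9025)
step 7: x0=(1.0137, -1.2027) x1=(1.7388, -1.2557) x2=(-0.1150, -0.8849) x3=(-1.3225, 1.3451) x4=(-1.6644, 0.8748)
step 8: x0=(0.9987, -1.1970) x1=(1.7571, -1.2339) x2=(-0.1374, -0.8616) x3=(-1.3318, 1.3750) x4=(-1.6385, 0.8370)
step 9: x0=(0.9880, -1.1914) x1=(1.7721, -1.2120) x2=(-0.1596, -0.8384) x3=(-1.3417, 1.4039) x4=(-1.6124, 0.7995)
step 10: x0=(0.9808, -1.1859) x1=(1.7844, -1.1900) x2=(-0.1815, -0.8152) x3=(-1.3570, 1.4206) x4=(-1.5846, 0.7657)
step 11: x0=(0.9768, -1.1803) x1=(1.7942, -1.1680) x2=(-0.2033, -0.7921) x3=(-1.3770, 1.4240) x4=(-1.5555, 0.7359)
step 12: x0=(0.9756, -1.1746) x1=(1.8018, -1.1460) x2=(-0.2249, -0.7690) x3=(-1.4003, 1.4143) x4=(-1.5254, 0.7099)
step 13: x0=(0.9771, -1.1688) x1=(1.8073, -1.1241) x2=(-0.2464, -0.7459) x3=(-1.4260, 1.3916) x4=(-1.4946, 0.6879)
step 14: x0=(0.9813, -1.1627) x1=(1.8107, -1.1023) x2=(-0.2678, -0.7229) x3=(-1.4530, 1.3552) x4=(-1.4633, 0.6699)
step 15: x0=(0.9880, -1.1564) x1=(1.8122, -1.0807) x2=(-0.2891, -0.7000) x3=(-1.4802, 1.3046) x4=(-1.4320, 0.6562)
step 16: x0=(0.9976, -1.1498) x1=(1.8116, -1.0592) x2=(-0.3102, -0.6770) x3=(-1.5065, 1.2423) x4=(-1.4010, 0.6460)
step 17: x0=(1.0100, -1.1429) x1=(1.8088, -1.0380) x2=(-0.3314, -0.6541) x3=(-1.5344, 1.1887) x4=(-1.3694, 0.6332)
step 18: x0=(1.0256, -1.1355) x1=(1.8036, -1.0171) x2=(-0.3525, -0.6311) x3=(-1.5752, 1.1789) x4=(-1.3340, 0.6072)
step 19: x0=(1.0449, -1.1275) x1=(1.7957, -0.9966) x2=(-0.3735, -0.6082) x3=(-1.6153, 1.1674) x4=(-1.2988, 0.5818)
step 20: x0=(1.0685, -1.1187) x1=(1.7846, -0.9767) x2=(-0.3945, -0.5852) x3=(-1.6490, 1.1438) x4=(-1.2654, 0.5599)
step 21: x0=(1.0972, -1.1089) x1=(1.7698, -0.9575) x2=(-0.4156, -0.5622) x3=(-1.6750, 1.1086) x4=(-1.2344, 0.5414)
step 22: x0=(1.1316, -1.0978) x1=(1.7507, -0.9392) x2=(-0.4366, -0.5391) x3=(-1.6929, 1.0631) x4=(-1.2057, 0.5260)
step 23: x0=(1.1699, -1.0857) x1=(1.7288, -0.9217) x2=(-0.4577, -0.5159) x3=(-1.7022, 1.0080) x4=(-1.1795, 0.5134)
step 24: x0=(1.1921, -1.0783) x1=(1.7187, -0.9007) x2=(-0.4789, -0.4927) x3=(-1.7021, 0.9440) x4=(-1.1561, 0.5033)
step 25: x0=(1.1678, -1.0866) x1=(1.7424, -0.8683) x2=(-0.5002, -0.4692) x3=(-1.6911, 0.8713) x4=(-1.1358, 0.4957)
step 26: x0=(1.1428, -1.0951) x1=(1.7666, -0.8358) x2=(-0.5216, -0.4455) x3=(-1.6686, 0.7907) x4=(-1.1189, 0.4902)
step 27: x0=(1.1233, -1.1013) x1=(1.7868, -0.8049) x2=(-0.5433, -0.4215) x3=(-1.6419, 0.7078) x4=(-1.1030, 0.4852)
step 28: x0=(1.1086, -1.1053) x1=(1.8035, -0.7755) x2=(-0.5652, -0.3970) x3=(-1.6509, 0.6396) x4=(-1.0762, 0.4754)
step 29: x0=(1.0977, -1.1076) x1=(1.8174, -0.7475) x2=(-0.5874, -0.3720) x3=(-1.6762, 0.5760) x4=(-1.0442, 0.4636)
step 30: x0=(1.0898, -1.1083) x1=(1.8291, -0.7206) x2=(-0.6102, -0.3460) x3=(-1.6916, 0.5106) x4=(-1.0148, 0.4517)

pair (0,1), distance 0.5558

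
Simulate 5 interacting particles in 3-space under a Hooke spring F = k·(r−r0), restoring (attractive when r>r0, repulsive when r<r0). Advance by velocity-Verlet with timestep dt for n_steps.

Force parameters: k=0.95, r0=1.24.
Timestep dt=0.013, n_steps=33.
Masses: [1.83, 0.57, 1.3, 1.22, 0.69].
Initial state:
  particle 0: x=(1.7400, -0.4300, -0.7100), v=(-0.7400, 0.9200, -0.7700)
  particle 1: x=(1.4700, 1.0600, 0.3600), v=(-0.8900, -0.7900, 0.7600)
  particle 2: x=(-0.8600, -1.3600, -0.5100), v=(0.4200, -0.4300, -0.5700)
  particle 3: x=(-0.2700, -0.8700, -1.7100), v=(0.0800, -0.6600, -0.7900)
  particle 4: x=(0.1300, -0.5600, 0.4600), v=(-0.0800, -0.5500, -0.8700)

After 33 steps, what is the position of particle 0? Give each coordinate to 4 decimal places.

(1.2951, -0.0649, -1.0197)

step 0: x0=(1.7400, -0.4300, -0.7100) x1=(1.4700, 1.0600, 0.3600) x2=(-0.8600, -1.3600, -0.5100) x3=(-0.2700, -0.8700, -1.7100) x4=(0.1300, -0.5600, 0.4600)
step 1: x0=(1.7302, -0.4181, -0.7200) x1=(1.4580, 1.0492, 0.3696) x2=(-0.8543, -1.3654, -0.5174) x3=(-0.2688, -0.8785, -1.7201) x4=(0.1290, -0.5671, 0.4485)
step 2: x0=(1.7202, -0.4061, -0.7299) x1=(1.4452, 1.0373, 0.3785) x2=(-0.8483, -1.3706, -0.5247) x3=(-0.2674, -0.8868, -1.7298) x4=(0.1283, -0.5741, 0.4366)
step 3: x0=(1.7099, -0.3942, -0.7399) x1=(1.4315, 1.0242, 0.3868) x2=(-0.8418, -1.3755, -0.5319) x3=(-0.2656, -0.8949, -1.7391) x4=(0.1277, -0.5810, 0.4243)
step 4: x0=(1.6994, -0.3824, -0.7497) x1=(1.4169, 1.0102, 0.3945) x2=(-0.8350, -1.3801, -0.5391) x3=(-0.2636, -0.9027, -1.7480) x4=(0.1272, -0.5879, 0.4117)
step 5: x0=(1.6886, -0.3706, -0.7596) x1=(1.4016, 0.9950, 0.4016) x2=(-0.8278, -1.3844, -0.5463) x3=(-0.2614, -0.9104, -1.7566) x4=(0.1270, -0.5946, 0.3987)
step 6: x0=(1.6775, -0.3588, -0.7693) x1=(1.3855, 0.9788, 0.4079) x2=(-0.8202, -1.3884, -0.5533) x3=(-0.2588, -0.9179, -1.7648) x4=(0.1269, -0.6012, 0.3853)
step 7: x0=(1.6662, -0.3470, -0.7791) x1=(1.3685, 0.9615, 0.4137) x2=(-0.8122, -1.3922, -0.5603) x3=(-0.2560, -0.9252, -1.7726) x4=(0.1269, -0.6078, 0.3716)
step 8: x0=(1.6547, -0.3353, -0.7888) x1=(1.3508, 0.9432, 0.4187) x2=(-0.8039, -1.3956, -0.5672) x3=(-0.2530, -0.9323, -1.7800) x4=(0.1271, -0.6142, 0.3575)
step 9: x0=(1.6429, -0.3237, -0.7985) x1=(1.3323, 0.9239, 0.4231) x2=(-0.7952, -1.3988, -0.5741) x3=(-0.2497, -0.9392, -1.7870) x4=(0.1275, -0.6206, 0.3431)
step 10: x0=(1.6308, -0.3121, -0.8081) x1=(1.3131, 0.9036, 0.4268) x2=(-0.7862, -1.4017, -0.5809) x3=(-0.2461, -0.9459, -1.7937) x4=(0.1280, -0.6268, 0.3283)
step 11: x0=(1.6185, -0.3005, -0.8177) x1=(1.2931, 0.8823, 0.4298) x2=(-0.7768, -1.4044, -0.5876) x3=(-0.2423, -0.9524, -1.7999) x4=(0.1287, -0.6330, 0.3132)
step 12: x0=(1.6060, -0.2891, -0.8272) x1=(1.2724, 0.8600, 0.4322) x2=(-0.7671, -1.4068, -0.5943) x3=(-0.2382, -0.9587, -1.8058) x4=(0.1295, -0.6391, 0.2978)
step 13: x0=(1.5932, -0.2776, -0.8367) x1=(1.2510, 0.8368, 0.4338) x2=(-0.7570, -1.4089, -0.6009) x3=(-0.2339, -0.9648, -1.8114) x4=(0.1304, -0.6451, 0.2820)
step 14: x0=(1.5803, -0.2663, -0.8462) x1=(1.2289, 0.8126, 0.4348) x2=(-0.7466, -1.4107, -0.6074) x3=(-0.2294, -0.9707, -1.8165) x4=(0.1315, -0.6510, 0.2659)
step 15: x0=(1.5670, -0.2550, -0.8557) x1=(1.2062, 0.7876, 0.4351) x2=(-0.7359, -1.4123, -0.6139) x3=(-0.2246, -0.9764, -1.8213) x4=(0.1327, -0.6568, 0.2496)
step 16: x0=(1.5536, -0.2437, -0.8651) x1=(1.1828, 0.7616, 0.4347) x2=(-0.7248, -1.4136, -0.6203) x3=(-0.2196, -0.9819, -1.8257) x4=(0.1341, -0.6626, 0.2329)
step 17: x0=(1.5399, -0.2326, -0.8744) x1=(1.1588, 0.7348, 0.4337) x2=(-0.7135, -1.4147, -0.6267) x3=(-0.2144, -0.9872, -1.8298) x4=(0.1356, -0.6682, 0.2159)
step 18: x0=(1.5261, -0.2215, -0.8837) x1=(1.1342, 0.7072, 0.4319) x2=(-0.7019, -1.4155, -0.6330) x3=(-0.2089, -0.9923, -1.8335) x4=(0.1371, -0.6738, 0.1987)
step 19: x0=(1.5120, -0.2104, -0.8930) x1=(1.1090, 0.6787, 0.4295) x2=(-0.6899, -1.4161, -0.6392) x3=(-0.2033, -0.9973, -1.8368) x4=(0.1388, -0.6793, 0.1811)
step 20: x0=(1.4977, -0.1995, -0.9023) x1=(1.0832, 0.6495, 0.4264) x2=(-0.6777, -1.4165, -0.6454) x3=(-0.1974, -1.0020, -1.8398) x4=(0.1406, -0.6848, 0.1633)
step 21: x0=(1.4832, -0.1886, -0.9115) x1=(1.0570, 0.6195, 0.4227) x2=(-0.6652, -1.4166, -0.6515) x3=(-0.1913, -1.0066, -1.8425) x4=(0.1425, -0.6902, 0.1453)
step 22: x0=(1.4685, -0.1778, -0.9207) x1=(1.0301, 0.5887, 0.4183) x2=(-0.6525, -1.4164, -0.6576) x3=(-0.1851, -1.0109, -1.8448) x4=(0.1446, -0.6955, 0.1269)
step 23: x0=(1.4536, -0.1671, -0.9298) x1=(1.0028, 0.5573, 0.4132) x2=(-0.6395, -1.4161, -0.6636) x3=(-0.1786, -1.0151, -1.8467) x4=(0.1467, -0.7007, 0.1084)
step 24: x0=(1.4386, -0.1565, -0.9389) x1=(0.9751, 0.5251, 0.4075) x2=(-0.6262, -1.4155, -0.6695) x3=(-0.1720, -1.0192, -1.8484) x4=(0.1488, -0.7059, 0.0896)
step 25: x0=(1.4233, -0.1460, -0.9480) x1=(0.9468, 0.4924, 0.4012) x2=(-0.6127, -1.4147, -0.6754) x3=(-0.1651, -1.0230, -1.8497) x4=(0.1511, -0.7111, 0.0705)
step 26: x0=(1.4079, -0.1355, -0.9571) x1=(0.9182, 0.4589, 0.3943) x2=(-0.5990, -1.4138, -0.6813) x3=(-0.1581, -1.0267, -1.8507) x4=(0.1535, -0.7162, 0.0513)
step 27: x0=(1.3922, -0.1252, -0.9661) x1=(0.8891, 0.4249, 0.3867) x2=(-0.5850, -1.4126, -0.6871) x3=(-0.1509, -1.0302, -1.8514) x4=(0.1559, -0.7212, 0.0318)
step 28: x0=(1.3765, -0.1149, -0.9751) x1=(0.8597, 0.3903, 0.3785) x2=(-0.5709, -1.4112, -0.6929) x3=(-0.1436, -1.0335, -1.8517) x4=(0.1584, -0.7262, 0.0121)
step 29: x0=(1.3605, -0.1047, -0.9841) x1=(0.8299, 0.3552, 0.3698) x2=(-0.5565, -1.4096, -0.6986) x3=(-0.1361, -1.0367, -1.8518) x4=(0.1610, -0.7312, -0.0078)
step 30: x0=(1.3444, -0.0946, -0.9930) x1=(0.7998, 0.3195, 0.3604) x2=(-0.5419, -1.4078, -0.7042) x3=(-0.1284, -1.0397, -1.8516) x4=(0.1636, -0.7361, -0.0279)
step 31: x0=(1.3281, -0.0846, -1.0019) x1=(0.7694, 0.2834, 0.3505) x2=(-0.5271, -1.4059, -0.7099) x3=(-0.1206, -1.0426, -1.8511) x4=(0.1663, -0.7410, -0.0482)
step 32: x0=(1.3117, -0.0747, -1.0108) x1=(0.7387, 0.2468, 0.3401) x2=(-0.5122, -1.4038, -0.7155) x3=(-0.1126, -1.0453, -1.8503) x4=(0.1691, -0.7459, -0.0687)
step 33: x0=(1.2951, -0.0649, -1.0197) x1=(0.7077, 0.2098, 0.3291) x2=(-0.4971, -1.4015, -0.7210) x3=(-0.1045, -1.0479, -1.8492) x4=(0.1719, -0.7507, -0.0893)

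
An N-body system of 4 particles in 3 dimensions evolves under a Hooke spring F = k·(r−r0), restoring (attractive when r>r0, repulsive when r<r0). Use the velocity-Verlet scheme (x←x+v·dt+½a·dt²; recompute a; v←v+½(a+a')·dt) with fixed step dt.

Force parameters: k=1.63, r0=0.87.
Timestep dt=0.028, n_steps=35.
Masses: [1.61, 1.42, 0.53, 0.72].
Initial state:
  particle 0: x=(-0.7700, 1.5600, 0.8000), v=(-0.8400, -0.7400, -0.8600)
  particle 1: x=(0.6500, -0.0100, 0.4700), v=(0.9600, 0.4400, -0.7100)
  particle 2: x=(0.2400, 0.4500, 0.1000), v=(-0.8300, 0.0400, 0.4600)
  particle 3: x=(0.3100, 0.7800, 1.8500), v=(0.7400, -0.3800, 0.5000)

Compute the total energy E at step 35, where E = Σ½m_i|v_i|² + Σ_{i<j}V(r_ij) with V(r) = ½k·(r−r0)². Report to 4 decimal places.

step 0: x0=(-0.7700, 1.5600, 0.8000) x1=(0.6500, -0.0100, 0.4700) x2=(0.2400, 0.4500, 0.1000) x3=(0.3100, 0.7800, 1.8500)
step 1: x0=(-0.7928, 1.5386, 0.7759) x1=(0.6765, 0.0029, 0.4505) x2=(0.2161, 0.4521, 0.1143) x3=(0.3304, 0.7692, 1.8622)
step 2: x0=(-0.8141, 1.5157, 0.7519) x1=(0.7021, 0.0168, 0.4319) x2=(0.1910, 0.4560, 0.1313) x3=(0.3499, 0.7582, 1.8706)
step 3: x0=(-0.8338, 1.4914, 0.7279) x1=(0.7268, 0.0318, 0.4141) x2=(0.1648, 0.4616, 0.1509) x3=(0.3686, 0.7470, 1.8753)
step 4: x0=(-0.8519, 1.4658, 0.7040) x1=(0.7506, 0.0478, 0.3971) x2=(0.1376, 0.4688, 0.1732) x3=(0.3862, 0.7356, 1.8761)
step 5: x0=(-0.8684, 1.4388, 0.6804) x1=(0.7735, 0.0648, 0.3810) x2=(0.1095, 0.4774, 0.1981) x3=(0.4028, 0.7240, 1.8730)
step 6: x0=(-0.8833, 1.4106, 0.6569) x1=(0.7954, 0.0828, 0.3657) x2=(0.0807, 0.4874, 0.2253) x3=(0.4182, 0.7124, 1.8661)
step 7: x0=(-0.8966, 1.3812, 0.6337) x1=(0.8162, 0.1018, 0.3512) x2=(0.0513, 0.4985, 0.2549) x3=(0.4324, 0.7007, 1.8552)
step 8: x0=(-0.9082, 1.3506, 0.6108) x1=(0.8360, 0.1217, 0.3374) x2=(0.0215, 0.5106, 0.2866) x3=(0.4453, 0.6890, 1.8406)
step 9: x0=(-0.9181, 1.3189, 0.5882) x1=(0.8546, 0.1426, 0.3245) x2=(-0.0085, 0.5236, 0.3203) x3=(0.4568, 0.6773, 1.8223)
step 10: x0=(-0.9264, 1.2862, 0.5660) x1=(0.8720, 0.1643, 0.3124) x2=(-0.0384, 0.5372, 0.3558) x3=(0.4670, 0.6657, 1.8002)
step 11: x0=(-0.9330, 1.2526, 0.5441) x1=(0.8883, 0.1869, 0.3010) x2=(-0.0681, 0.5513, 0.3929) x3=(0.4757, 0.6542, 1.7746)
step 12: x0=(-0.9380, 1.2181, 0.5227) x1=(0.9032, 0.2103, 0.2903) x2=(-0.0974, 0.5657, 0.4315) x3=(0.4830, 0.6428, 1.7456)
step 13: x0=(-0.9414, 1.1827, 0.5016) x1=(0.9169, 0.2344, 0.2804) x2=(-0.1261, 0.5804, 0.4713) x3=(0.4888, 0.6316, 1.7133)
step 14: x0=(-0.9432, 1.1466, 0.4810) x1=(0.9292, 0.2593, 0.2712) x2=(-0.1540, 0.5951, 0.5122) x3=(0.4931, 0.6206, 1.6779)
step 15: x0=(-0.9434, 1.1098, 0.4609) x1=(0.9401, 0.2848, 0.2627) x2=(-0.1808, 0.6098, 0.5538) x3=(0.4959, 0.6098, 1.6395)
step 16: x0=(-0.9421, 1.0724, 0.4411) x1=(0.9495, 0.3110, 0.2549) x2=(-0.2065, 0.6243, 0.5961) x3=(0.4973, 0.5993, 1.5983)
step 17: x0=(-0.9393, 1.0344, 0.4218) x1=(0.9576, 0.3378, 0.2478) x2=(-0.2308, 0.6386, 0.6389) x3=(0.4972, 0.5890, 1.5546)
step 18: x0=(-0.9351, 0.9960, 0.4029) x1=(0.9641, 0.3651, 0.2413) x2=(-0.2537, 0.6526, 0.6819) x3=(0.4958, 0.5790, 1.5085)
step 19: x0=(-0.9295, 0.9571, 0.3843) x1=(0.9691, 0.3929, 0.2354) x2=(-0.2751, 0.6662, 0.7251) x3=(0.4930, 0.5693, 1.4602)
step 20: x0=(-0.9225, 0.9178, 0.3661) x1=(0.9727, 0.4211, 0.2302) x2=(-0.2948, 0.6795, 0.7682) x3=(0.4889, 0.5599, 1.4099)
step 21: x0=(-0.9141, 0.8782, 0.3482) x1=(0.9747, 0.4496, 0.2256) x2=(-0.3130, 0.6925, 0.8112) x3=(0.4836, 0.5508, 1.3578)
step 22: x0=(-0.9043, 0.8382, 0.3307) x1=(0.9751, 0.4786, 0.2215) x2=(-0.3296, 0.7051, 0.8539) x3=(0.4772, 0.5419, 1.3041)
step 23: x0=(-0.8933, 0.7980, 0.3134) x1=(0.9741, 0.5077, 0.2180) x2=(-0.3446, 0.7175, 0.8961) x3=(0.4697, 0.5333, 1.2489)
step 24: x0=(-0.8810, 0.7576, 0.2964) x1=(0.9715, 0.5372, 0.2150) x2=(-0.3581, 0.7296, 0.9379) x3=(0.4611, 0.5249, 1.1925)
step 25: x0=(-0.8674, 0.7170, 0.2797) x1=(0.9675, 0.5667, 0.2125) x2=(-0.3702, 0.7415, 0.9789) x3=(0.4517, 0.5167, 1.1350)
step 26: x0=(-0.8526, 0.6763, 0.2632) x1=(0.9619, 0.5965, 0.2105) x2=(-0.3808, 0.7532, 1.0192) x3=(0.4414, 0.5087, 1.0765)
step 27: x0=(-0.8366, 0.6355, 0.2471) x1=(0.9549, 0.6263, 0.2090) x2=(-0.3900, 0.7647, 1.0586) x3=(0.4302, 0.5008, 1.0172)
step 28: x0=(-0.8194, 0.5946, 0.2312) x1=(0.9465, 0.6561, 0.2078) x2=(-0.3978, 0.7761, 1.0969) x3=(0.4181, 0.4931, 0.9571)
step 29: x0=(-0.8011, 0.5538, 0.2156) x1=(0.9367, 0.6860, 0.2072) x2=(-0.4042, 0.7873, 1.1340) x3=(0.4053, 0.4854, 0.8965)
step 30: x0=(-0.7817, 0.5130, 0.2003) x1=(0.9255, 0.7159, 0.2069) x2=(-0.4093, 0.7983, 1.1696) x3=(0.3917, 0.4778, 0.8354)
step 31: x0=(-0.7612, 0.4723, 0.1853) x1=(0.9130, 0.7457, 0.2070) x2=(-0.4128, 0.8090, 1.2037) x3=(0.3772, 0.4703, 0.7739)
step 32: x0=(-0.7397, 0.4318, 0.1707) x1=(0.8992, 0.7754, 0.2076) x2=(-0.4148, 0.8193, 1.2360) x3=(0.3619, 0.4628, 0.7123)
step 33: x0=(-0.7173, 0.3915, 0.1564) x1=(0.8842, 0.8050, 0.2085) x2=(-0.4153, 0.8293, 1.2662) x3=(0.3458, 0.4553, 0.6505)
step 34: x0=(-0.6940, 0.3515, 0.1426) x1=(0.8680, 0.8345, 0.2098) x2=(-0.4142, 0.8388, 1.2942) x3=(0.3288, 0.4478, 0.5888)
step 35: x0=(-0.6698, 0.3118, 0.1291) x1=(0.8506, 0.8638, 0.2115) x2=(-0.4114, 0.8476, 1.3197) x3=(0.3110, 0.4403, 0.5273)
step 0 velocities: v0=(-0.8400, -0.7400, -0.8600) v1=(0.9600, 0.4400, -0.7100) v2=(-0.8300, 0.0400, 0.4600) v3=(0.7400, -0.3800, 0.5000)
step 0: KE=3.3321, PE=3.5422, E=6.8743
step 35 velocities: v0=(0.8762, -1.4112, -0.4740) v1=(-0.6396, 1.0443, 0.0677) v2=(0.1286, 0.3055, 0.8610) v3=(-0.6486, -0.2664, -2.1920)
step 35: KE=5.6024, PE=1.2702, E=6.8726

6.8726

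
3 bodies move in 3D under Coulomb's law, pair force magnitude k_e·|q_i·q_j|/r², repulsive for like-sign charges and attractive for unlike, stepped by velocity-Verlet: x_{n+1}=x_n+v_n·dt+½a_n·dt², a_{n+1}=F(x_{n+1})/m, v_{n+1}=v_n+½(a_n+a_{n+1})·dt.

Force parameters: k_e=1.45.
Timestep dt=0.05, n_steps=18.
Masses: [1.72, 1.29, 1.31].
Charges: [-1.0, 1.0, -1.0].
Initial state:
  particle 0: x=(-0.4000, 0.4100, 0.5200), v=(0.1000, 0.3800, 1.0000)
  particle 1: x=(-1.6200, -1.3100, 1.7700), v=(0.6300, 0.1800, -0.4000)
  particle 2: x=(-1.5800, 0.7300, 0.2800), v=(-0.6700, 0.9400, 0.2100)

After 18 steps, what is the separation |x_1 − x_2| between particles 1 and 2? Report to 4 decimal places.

step 0: x0=(-0.4000, 0.4100, 0.5200) x1=(-1.6200, -1.3100, 1.7700) x2=(-1.5800, 0.7300, 0.2800)
step 1: x0=(-0.3944, 0.4287, 0.5702) x1=(-1.5884, -1.3007, 1.7498) x2=(-1.6143, 0.7771, 0.2905)
step 2: x0=(-0.3879, 0.4468, 0.6209) x1=(-1.5565, -1.2906, 1.7290) x2=(-1.6502, 0.8242, 0.3008)
step 3: x0=(-0.3805, 0.4643, 0.6720) x1=(-1.5244, -1.2798, 1.7078) x2=(-1.6875, 0.8714, 0.3110)
step 4: x0=(-0.3723, 0.4812, 0.7236) x1=(-1.4921, -1.2683, 1.6861) x2=(-1.7260, 0.9187, 0.3211)
step 5: x0=(-0.3634, 0.4976, 0.7755) x1=(-1.4596, -1.2561, 1.6640) x2=(-1.7657, 0.9659, 0.3311)
step 6: x0=(-0.3539, 0.5133, 0.8279) x1=(-1.4268, -1.2430, 1.6415) x2=(-1.8063, 1.0132, 0.3410)
step 7: x0=(-0.3438, 0.5284, 0.8808) x1=(-1.3938, -1.2291, 1.6185) x2=(-1.8478, 1.0605, 0.3507)
step 8: x0=(-0.3334, 0.5430, 0.9339) x1=(-1.3606, -1.2144, 1.5951) x2=(-1.8902, 1.1078, 0.3603)
step 9: x0=(-0.3225, 0.5569, 0.9875) x1=(-1.3272, -1.1989, 1.5714) x2=(-1.9333, 1.1550, 0.3698)
step 10: x0=(-0.3113, 0.5703, 1.0414) x1=(-1.2936, -1.1825, 1.5474) x2=(-1.9770, 1.2021, 0.3792)
step 11: x0=(-0.2998, 0.5830, 1.0956) x1=(-1.2598, -1.1653, 1.5230) x2=(-2.0213, 1.2492, 0.3884)
step 12: x0=(-0.2881, 0.5951, 1.1502) x1=(-1.2257, -1.1471, 1.4983) x2=(-2.0662, 1.2962, 0.3976)
step 13: x0=(-0.2763, 0.6066, 1.2050) x1=(-1.1914, -1.1280, 1.4734) x2=(-2.1114, 1.3431, 0.4067)
step 14: x0=(-0.2642, 0.6175, 1.2600) x1=(-1.1569, -1.1080, 1.4482) x2=(-2.1571, 1.3900, 0.4156)
step 15: x0=(-0.2521, 0.6277, 1.3153) x1=(-1.1222, -1.0870, 1.4228) x2=(-2.2032, 1.4367, 0.4245)
step 16: x0=(-0.2398, 0.6373, 1.3707) x1=(-1.0872, -1.0651, 1.3973) x2=(-2.2496, 1.4834, 0.4333)
step 17: x0=(-0.2275, 0.6462, 1.4263) x1=(-1.0521, -1.0422, 1.3717) x2=(-2.2963, 1.5299, 0.4419)
step 18: x0=(-0.2152, 0.6545, 1.4821) x1=(-1.0167, -1.0184, 1.3460) x2=(-2.3433, 1.5764, 0.4505)

3.0487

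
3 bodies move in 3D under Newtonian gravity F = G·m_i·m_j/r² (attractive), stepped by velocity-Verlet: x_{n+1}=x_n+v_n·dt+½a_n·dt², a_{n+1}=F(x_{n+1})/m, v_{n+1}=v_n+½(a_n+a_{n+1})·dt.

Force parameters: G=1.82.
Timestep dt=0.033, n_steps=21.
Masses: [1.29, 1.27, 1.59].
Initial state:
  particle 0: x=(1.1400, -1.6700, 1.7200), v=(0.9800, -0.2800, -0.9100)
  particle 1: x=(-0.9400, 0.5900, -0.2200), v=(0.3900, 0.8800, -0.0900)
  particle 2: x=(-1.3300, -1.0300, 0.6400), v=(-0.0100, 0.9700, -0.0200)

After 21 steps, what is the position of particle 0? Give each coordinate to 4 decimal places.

step 0: x0=(1.1400, -1.6700, 1.7200) x1=(-0.9400, 0.5900, -0.2200) x2=(-1.3300, -1.0300, 0.6400)
step 1: x0=(1.1721, -1.6791, 1.6898) x1=(-0.9272, 0.6186, -0.2227) x2=(-1.3301, -0.9977, 0.6392)
step 2: x0=(1.2037, -1.6880, 1.6594) x1=(-0.9144, 0.6463, -0.2249) x2=(-1.3298, -0.9649, 0.6383)
step 3: x0=(1.2349, -1.6967, 1.6288) x1=(-0.9018, 0.6731, -0.2266) x2=(-1.3290, -0.9315, 0.6371)
step 4: x0=(1.2656, -1.7052, 1.5979) x1=(-0.8892, 0.6990, -0.2278) x2=(-1.3278, -0.8977, 0.6357)
step 5: x0=(1.2959, -1.7135, 1.5668) x1=(-0.8767, 0.7240, -0.2285) x2=(-1.3261, -0.8633, 0.6341)
step 6: x0=(1.3257, -1.7215, 1.5355) x1=(-0.8644, 0.7482, -0.2286) x2=(-1.3240, -0.8283, 0.6322)
step 7: x0=(1.3551, -1.7293, 1.5040) x1=(-0.8522, 0.7714, -0.2283) x2=(-1.3214, -0.7928, 0.6301)
step 8: x0=(1.3841, -1.7368, 1.4723) x1=(-0.8401, 0.7937, -0.2274) x2=(-1.3184, -0.7568, 0.6277)
step 9: x0=(1.4126, -1.7442, 1.4405) x1=(-0.8281, 0.8151, -0.2260) x2=(-1.3149, -0.7203, 0.6250)
step 10: x0=(1.4408, -1.7513, 1.4084) x1=(-0.8163, 0.8356, -0.2241) x2=(-1.3110, -0.6832, 0.6221)
step 11: x0=(1.4685, -1.7581, 1.3762) x1=(-0.8046, 0.8552, -0.2217) x2=(-1.3066, -0.6455, 0.6189)
step 12: x0=(1.4958, -1.7647, 1.3439) x1=(-0.7932, 0.8738, -0.2187) x2=(-1.3017, -0.6073, 0.6154)
step 13: x0=(1.5227, -1.7711, 1.3114) x1=(-0.7819, 0.8915, -0.2152) x2=(-1.2964, -0.5685, 0.6115)
step 14: x0=(1.5493, -1.7773, 1.2788) x1=(-0.7708, 0.9081, -0.2112) x2=(-1.2906, -0.5292, 0.6074)
step 15: x0=(1.5754, -1.7832, 1.2460) x1=(-0.7599, 0.9238, -0.2065) x2=(-1.2843, -0.4892, 0.6029)
step 16: x0=(1.6012, -1.7888, 1.2131) x1=(-0.7492, 0.9385, -0.2013) x2=(-1.2776, -0.4487, 0.5980)
step 17: x0=(1.6266, -1.7942, 1.1801) x1=(-0.7388, 0.9522, -0.1956) x2=(-1.2704, -0.4075, 0.5928)
step 18: x0=(1.6517, -1.7994, 1.1470) x1=(-0.7286, 0.9648, -0.1892) x2=(-1.2626, -0.3656, 0.5872)
step 19: x0=(1.6764, -1.8043, 1.1137) x1=(-0.7187, 0.9763, -0.1822) x2=(-1.2543, -0.3231, 0.5811)
step 20: x0=(1.7007, -1.8090, 1.0804) x1=(-0.7092, 0.9867, -0.1745) x2=(-1.2455, -0.2799, 0.5747)
step 21: x0=(1.7247, -1.8134, 1.0470) x1=(-0.6999, 0.9959, -0.1662) x2=(-1.2362, -0.2360, 0.5677)

(1.7247, -1.8134, 1.0470)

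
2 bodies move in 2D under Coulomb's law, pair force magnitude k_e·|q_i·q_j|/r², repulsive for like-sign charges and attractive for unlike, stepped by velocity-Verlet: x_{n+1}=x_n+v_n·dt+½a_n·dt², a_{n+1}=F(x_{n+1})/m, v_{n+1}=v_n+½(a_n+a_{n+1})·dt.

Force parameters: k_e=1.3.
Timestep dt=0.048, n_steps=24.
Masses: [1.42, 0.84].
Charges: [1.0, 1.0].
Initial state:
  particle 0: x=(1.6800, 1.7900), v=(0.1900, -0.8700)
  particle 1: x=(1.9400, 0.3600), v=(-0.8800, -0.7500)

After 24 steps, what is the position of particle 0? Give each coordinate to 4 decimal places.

step 0: x0=(1.6800, 1.7900) x1=(1.9400, 0.3600)
step 1: x0=(1.6890, 1.7487) x1=(1.8979, 0.3232)
step 2: x0=(1.6979, 1.7085) x1=(1.8561, 0.2846)
step 3: x0=(1.7067, 1.6692) x1=(1.8144, 0.2444)
step 4: x0=(1.7154, 1.6310) x1=(1.7729, 0.2024)
step 5: x0=(1.7240, 1.5938) x1=(1.7315, 0.1586)
step 6: x0=(1.7327, 1.5577) x1=(1.6900, 0.1132)
step 7: x0=(1.7413, 1.5225) x1=(1.6485, 0.0660)
step 8: x0=(1.7501, 1.4884) x1=(1.6069, 0.0171)
step 9: x0=(1.7589, 1.4552) x1=(1.5652, -0.0333)
step 10: x0=(1.7679, 1.4229) x1=(1.5232, -0.0854)
step 11: x0=(1.7770, 1.3915) x1=(1.4810, -0.1389)
step 12: x0=(1.7862, 1.3610) x1=(1.4386, -0.1939)
step 13: x0=(1.7957, 1.3313) x1=(1.3958, -0.2503)
step 14: x0=(1.8053, 1.3023) x1=(1.3527, -0.3079)
step 15: x0=(1.8151, 1.2741) x1=(1.3092, -0.3668)
step 16: x0=(1.8252, 1.2466) x1=(1.2654, -0.4269)
step 17: x0=(1.8355, 1.2197) x1=(1.2212, -0.4880)
step 18: x0=(1.8460, 1.1934) x1=(1.1767, -0.5501)
step 19: x0=(1.8567, 1.1677) x1=(1.1317, -0.6132)
step 20: x0=(1.8676, 1.1425) x1=(1.0865, -0.6772)
step 21: x0=(1.8787, 1.1178) x1=(1.0408, -0.7421)
step 22: x0=(1.8900, 1.0935) x1=(0.9948, -0.8077)
step 23: x0=(1.9016, 1.0697) x1=(0.9485, -0.8740)
step 24: x0=(1.9133, 1.0463) x1=(0.9018, -0.9411)

(1.9133, 1.0463)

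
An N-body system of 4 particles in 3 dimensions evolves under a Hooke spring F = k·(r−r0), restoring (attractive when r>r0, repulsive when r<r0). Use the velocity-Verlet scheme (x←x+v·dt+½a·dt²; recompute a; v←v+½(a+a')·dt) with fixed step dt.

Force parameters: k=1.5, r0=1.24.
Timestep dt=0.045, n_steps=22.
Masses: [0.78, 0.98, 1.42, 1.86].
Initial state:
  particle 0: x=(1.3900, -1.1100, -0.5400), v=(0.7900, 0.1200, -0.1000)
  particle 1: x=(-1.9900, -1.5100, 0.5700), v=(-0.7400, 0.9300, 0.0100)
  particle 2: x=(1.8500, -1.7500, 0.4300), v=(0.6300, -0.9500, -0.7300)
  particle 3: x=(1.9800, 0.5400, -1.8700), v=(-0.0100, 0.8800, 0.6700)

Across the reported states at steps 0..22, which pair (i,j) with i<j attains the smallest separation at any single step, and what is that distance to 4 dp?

step 0: x0=(1.3900, -1.1100, -0.5400) x1=(-1.9900, -1.5100, 0.5700) x2=(1.8500, -1.7500, 0.4300) x3=(1.9800, 0.5400, -1.8700)
step 1: x0=(1.4218, -1.1037, -0.5442) x1=(-2.0112, -1.4656, 0.5663) x2=(1.8756, -1.7911, 0.3957) x3=(1.9768, 0.5766, -1.8367)
step 2: x0=(1.4457, -1.0955, -0.5477) x1=(-2.0078, -1.4164, 0.5544) x2=(1.8957, -1.8285, 0.3587) x3=(1.9682, 0.6071, -1.7973)
step 3: x0=(1.4616, -1.0854, -0.5505) x1=(-1.9798, -1.3626, 0.5343) x2=(1.9102, -1.8621, 0.3191) x3=(1.9543, 0.6314, -1.7519)
step 4: x0=(1.4696, -1.0731, -0.5524) x1=(-1.9274, -1.3047, 0.5062) x2=(1.9191, -1.8916, 0.2771) x3=(1.9351, 0.6496, -1.7008)
step 5: x0=(1.4696, -1.0586, -0.5535) x1=(-1.8510, -1.2431, 0.4704) x2=(1.9223, -1.9170, 0.2328) x3=(1.9110, 0.6617, -1.6442)
step 6: x0=(1.4621, -1.0419, -0.5537) x1=(-1.7516, -1.1781, 0.4272) x2=(1.9200, -1.9380, 0.1864) x3=(1.8820, 0.6678, -1.5825)
step 7: x0=(1.4473, -1.0230, -0.5530) x1=(-1.6300, -1.1103, 0.3771) x2=(1.9125, -1.9545, 0.1380) x3=(1.8485, 0.6680, -1.5160)
step 8: x0=(1.4258, -1.0018, -0.5515) x1=(-1.4876, -1.0402, 0.3205) x2=(1.8998, -1.9664, 0.0878) x3=(1.8107, 0.6625, -1.4451)
step 9: x0=(1.3981, -0.9785, -0.5493) x1=(-1.3259, -0.9681, 0.2580) x2=(1.8823, -1.9737, 0.0360) x3=(1.7690, 0.6516, -1.3702)
step 10: x0=(1.3649, -0.9530, -0.5463) x1=(-1.1467, -0.8946, 0.1903) x2=(1.8604, -1.9763, -0.0172) x3=(1.7238, 0.6355, -1.2917)
step 11: x0=(1.3270, -0.9255, -0.5426) x1=(-0.9518, -0.8202, 0.1180) x2=(1.8343, -1.9743, -0.0718) x3=(1.6755, 0.6145, -1.2100)
step 12: x0=(1.2853, -0.8963, -0.5384) x1=(-0.7435, -0.7453, 0.0417) x2=(1.8045, -1.9677, -0.1276) x3=(1.6246, 0.5890, -1.1256)
step 13: x0=(1.2407, -0.8654, -0.5338) x1=(-0.5238, -0.6703, -0.0376) x2=(1.7714, -1.9566, -0.1843) x3=(1.5714, 0.5593, -1.0390)
step 14: x0=(1.1941, -0.8333, -0.5290) x1=(-0.2951, -0.5956, -0.1193) x2=(1.7354, -1.9411, -0.2418) x3=(1.5164, 0.5260, -0.9506)
step 15: x0=(1.1465, -0.8004, -0.5240) x1=(-0.0598, -0.5215, -0.2027) x2=(1.6971, -1.9214, -0.3000) x3=(1.4602, 0.4893, -0.8609)
step 16: x0=(1.0990, -0.7669, -0.5191) x1=(0.1797, -0.4482, -0.2870) x2=(1.6568, -1.8977, -0.3587) x3=(1.4033, 0.4499, -0.7703)
step 17: x0=(1.0524, -0.7338, -0.5145) x1=(0.4212, -0.3759, -0.3715) x2=(1.6149, -1.8703, -0.4178) x3=(1.3461, 0.4083, -0.6792)
step 18: x0=(1.0075, -0.7019, -0.5101) x1=(0.6628, -0.3045, -0.4558) x2=(1.5718, -1.8395, -0.4772) x3=(1.2891, 0.3650, -0.5879)
step 19: x0=(0.9643, -0.6727, -0.5061) x1=(0.9031, -0.2335, -0.5397) x2=(1.5279, -1.8055, -0.5366) x3=(1.2327, 0.3207, -0.4966)
step 20: x0=(0.9214, -0.6474, -0.5018) x1=(1.1426, -0.1630, -0.6240) x2=(1.4832, -1.7686, -0.5960) x3=(1.1771, 0.2761, -0.4053)
step 21: x0=(0.8771, -0.6256, -0.4970) x1=(1.3831, -0.0939, -0.7097) x2=(1.4382, -1.7291, -0.6552) x3=(1.1220, 0.2316, -0.3135)
step 22: x0=(0.8312, -0.6063, -0.4919) x1=(1.6256, -0.0261, -0.7972) x2=(1.3928, -1.6871, -0.7142) x3=(1.0666, 0.1871, -0.2211)

pair (0,1), distance 0.4447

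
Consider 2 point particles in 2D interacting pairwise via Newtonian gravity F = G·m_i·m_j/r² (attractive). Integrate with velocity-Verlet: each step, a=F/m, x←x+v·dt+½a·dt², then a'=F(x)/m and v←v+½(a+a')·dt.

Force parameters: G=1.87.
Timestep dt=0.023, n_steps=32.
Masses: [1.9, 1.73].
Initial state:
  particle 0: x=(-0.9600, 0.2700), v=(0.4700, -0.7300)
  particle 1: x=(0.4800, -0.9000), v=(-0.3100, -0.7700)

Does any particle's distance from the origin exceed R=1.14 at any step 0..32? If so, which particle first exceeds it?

step 0: x0=(-0.9600, 0.2700) x1=(0.4800, -0.9000)
step 1: x0=(-0.9490, 0.2531) x1=(0.4727, -0.9175)
step 2: x0=(-0.9376, 0.2358) x1=(0.4649, -0.9347)
step 3: x0=(-0.9258, 0.2182) x1=(0.4567, -0.9515)
step 4: x0=(-0.9136, 0.2003) x1=(0.4480, -0.9680)
step 5: x0=(-0.9010, 0.1820) x1=(0.4390, -0.9841)
step 6: x0=(-0.8880, 0.1633) x1=(0.4294, -0.9998)
step 7: x0=(-0.8746, 0.1443) x1=(0.4194, -1.0150)
step 8: x0=(-0.8608, 0.1250) x1=(0.4090, -1.0299)
step 9: x0=(-0.8465, 0.1052) x1=(0.3981, -1.0443)
step 10: x0=(-0.8318, 0.0850) x1=(0.3867, -1.0583)
step 11: x0=(-0.8167, 0.0644) x1=(0.3748, -1.0719)
step 12: x0=(-0.8011, 0.0434) x1=(0.3624, -1.0849)
step 13: x0=(-0.7850, 0.0219) x1=(0.3495, -1.0975)
step 14: x0=(-0.7685, -0.0001) x1=(0.3360, -1.1095)
step 15: x0=(-0.7514, -0.0225) x1=(0.3220, -1.1210)
step 16: x0=(-0.7339, -0.0455) x1=(0.3075, -1.1319)
step 17: x0=(-0.7158, -0.0690) x1=(0.2924, -1.1422)
step 18: x0=(-0.6972, -0.0931) x1=(0.2767, -1.1519)
step 19: x0=(-0.6780, -0.1178) x1=(0.2604, -1.1610)
step 20: x0=(-0.6582, -0.1431) x1=(0.2434, -1.1693)
step 21: x0=(-0.6379, -0.1692) x1=(0.2258, -1.1768)
step 22: x0=(-0.6169, -0.1959) x1=(0.2075, -1.1836)
step 23: x0=(-0.5952, -0.2235) x1=(0.1884, -1.1894)
step 24: x0=(-0.5729, -0.2519) x1=(0.1686, -1.1944)
step 25: x0=(-0.5498, -0.2813) x1=(0.1480, -1.1983)
step 26: x0=(-0.5259, -0.3117) x1=(0.1265, -1.2010)
step 27: x0=(-0.5012, -0.3432) x1=(0.1041, -1.2026)
step 28: x0=(-0.4756, -0.3760) x1=(0.0808, -1.2027)
step 29: x0=(-0.4490, -0.4102) x1=(0.0563, -1.2013)
step 30: x0=(-0.4214, -0.4461) x1=(0.0308, -1.1981)
step 31: x0=(-0.3927, -0.4838) x1=(0.0039, -1.1927)
step 32: x0=(-0.3627, -0.5239) x1=(-0.0243, -1.1849)

yes, particle 1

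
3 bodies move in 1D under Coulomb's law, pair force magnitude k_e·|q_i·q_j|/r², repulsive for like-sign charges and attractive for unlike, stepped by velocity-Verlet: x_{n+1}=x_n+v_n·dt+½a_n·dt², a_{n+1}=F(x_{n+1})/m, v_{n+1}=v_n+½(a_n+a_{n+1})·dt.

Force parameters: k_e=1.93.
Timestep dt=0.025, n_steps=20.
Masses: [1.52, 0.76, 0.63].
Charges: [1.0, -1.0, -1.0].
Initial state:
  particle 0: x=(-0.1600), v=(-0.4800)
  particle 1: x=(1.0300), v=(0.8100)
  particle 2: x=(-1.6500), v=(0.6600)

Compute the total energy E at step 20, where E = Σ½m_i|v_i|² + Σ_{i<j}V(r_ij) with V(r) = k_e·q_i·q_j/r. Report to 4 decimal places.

step 0: x0=(-0.1600) x1=(1.0300) x2=(-1.6500)
step 1: x0=(-0.1719) x1=(1.0498) x2=(-1.6332)
step 2: x0=(-0.1836) x1=(1.0688) x2=(-1.6158)
step 3: x0=(-0.1953) x1=(1.0869) x2=(-1.5977)
step 4: x0=(-0.2068) x1=(1.1043) x2=(-1.5789)
step 5: x0=(-0.2183) x1=(1.1211) x2=(-1.5593)
step 6: x0=(-0.2298) x1=(1.1371) x2=(-1.5390)
step 7: x0=(-0.2413) x1=(1.1525) x2=(-1.5178)
step 8: x0=(-0.2529) x1=(1.1674) x2=(-1.4957)
step 9: x0=(-0.2647) x1=(1.1816) x2=(-1.4726)
step 10: x0=(-0.2766) x1=(1.1954) x2=(-1.4485)
step 11: x0=(-0.2887) x1=(1.2086) x2=(-1.4232)
step 12: x0=(-0.3011) x1=(1.2214) x2=(-1.3968)
step 13: x0=(-0.3138) x1=(1.2337) x2=(-1.3690)
step 14: x0=(-0.3268) x1=(1.2455) x2=(-1.3398)
step 15: x0=(-0.3404) x1=(1.2570) x2=(-1.3090)
step 16: x0=(-0.3544) x1=(1.2681) x2=(-1.2765)
step 17: x0=(-0.3691) x1=(1.2788) x2=(-1.2420)
step 18: x0=(-0.3846) x1=(1.2892) x2=(-1.2053)
step 19: x0=(-0.4009) x1=(1.2993) x2=(-1.1660)
step 20: x0=(-0.4183) x1=(1.3091) x2=(-1.1238)
step 0 velocities: v0=(-0.4800) v1=(0.8100) v2=(0.6600)
step 0: KE=0.5616, PE=-2.1970, E=-1.6354
step 20 velocities: v0=(-0.7234) v1=(0.3864) v2=(1.7582)
step 20: KE=1.4281, PE=-3.0596, E=-1.6315

-1.6315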